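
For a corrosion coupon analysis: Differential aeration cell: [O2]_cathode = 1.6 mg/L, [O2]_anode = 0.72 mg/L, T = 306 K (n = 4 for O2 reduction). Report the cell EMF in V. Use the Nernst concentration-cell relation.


Apply the Nernst concentration-cell relation: E = (RT/nF)*ln(C_cathode/C_anode)
RT/nF = 8.314*306/(4*96485) = 0.00659192 V
ln(1.6/0.72) = 0.79851
E = 0.00659192 * 0.79851 = 0.00526 V

0.00526 V


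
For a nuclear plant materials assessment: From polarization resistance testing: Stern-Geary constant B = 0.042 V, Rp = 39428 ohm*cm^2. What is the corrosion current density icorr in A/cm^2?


Apply the Stern-Geary relation: icorr = B / Rp
icorr = 0.042 / 39428 = 1.065×10^-6 A/cm^2

1.065×10^-6 A/cm^2


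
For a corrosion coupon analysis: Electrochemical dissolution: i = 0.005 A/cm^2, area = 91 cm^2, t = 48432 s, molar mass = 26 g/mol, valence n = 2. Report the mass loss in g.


Apply Faraday's law: m = i*A*t*M / (n*F)
Total charge passed Q = i*A*t = 0.005*91*48432 = 22036.56 C
m = Q*M/(n*F) = 22036.56*26/(2*96485) = 2.96912 g

2.96912 g


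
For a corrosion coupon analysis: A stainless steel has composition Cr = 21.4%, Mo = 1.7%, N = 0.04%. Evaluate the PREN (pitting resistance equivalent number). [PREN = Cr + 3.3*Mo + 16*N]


Apply the PREN formula: PREN = Cr + 3.3*Mo + 16*N
PREN = 21.4 + 3.3*1.7 + 16*0.04
PREN = 21.4 + 5.61 + 0.64 = 27.65

27.65


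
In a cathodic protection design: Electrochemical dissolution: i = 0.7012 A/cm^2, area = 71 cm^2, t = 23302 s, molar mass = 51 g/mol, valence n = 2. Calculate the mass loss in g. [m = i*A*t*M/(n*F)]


Apply Faraday's law: m = i*A*t*M / (n*F)
Total charge passed Q = i*A*t = 0.7012*71*23302 = 1160094.7304 C
m = Q*M/(n*F) = 1160094.7304*51/(2*96485) = 306.601 g

306.601 g


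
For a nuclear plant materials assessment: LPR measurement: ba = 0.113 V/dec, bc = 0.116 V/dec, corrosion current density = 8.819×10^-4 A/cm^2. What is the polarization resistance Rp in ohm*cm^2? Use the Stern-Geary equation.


Apply the Stern-Geary equation: Rp = ba*bc / (2.303*icorr*(ba+bc))
ba*bc = 0.113*0.116 = 0.013108
ba+bc = 0.229; 2.303*icorr*(ba+bc) = 2.303*8.819×10^-4*0.229 = 4.651026×10^-4
Rp = 0.013108 / 4.651026×10^-4 = 28.18 ohm*cm^2

28.18 ohm*cm^2


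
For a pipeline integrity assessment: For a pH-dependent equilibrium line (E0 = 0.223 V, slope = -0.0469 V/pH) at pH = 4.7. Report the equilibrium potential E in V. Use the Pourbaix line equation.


Apply the Pourbaix line equation: E = E0 + slope*pH
E = 0.223 + (-0.0469)*4.7 = 0.223 + (-0.22043) = 0.00257 V
Rounded to 4 decimal places: E = 0.0026 V

0.0026 V


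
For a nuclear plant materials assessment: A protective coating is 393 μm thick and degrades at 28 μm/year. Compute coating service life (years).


Service life = thickness / degradation rate
Life = 393 / 28 = 14.0 years

14.0 years


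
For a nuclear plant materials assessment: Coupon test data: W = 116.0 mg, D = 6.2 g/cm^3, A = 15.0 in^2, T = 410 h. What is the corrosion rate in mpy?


Apply the mpy weight-loss relation: CR = 534 * W / (D * A * T)
Numerator: 534 * 116.0 = 61944.0
Denominator: 6.2 * 15.0 * 410 = 38130.0
CR = 61944.0 / 38130.0 = 1.625 mpy

1.625 mpy


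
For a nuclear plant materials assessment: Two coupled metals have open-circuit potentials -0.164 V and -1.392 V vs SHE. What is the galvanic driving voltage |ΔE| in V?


Driving voltage is the absolute potential difference.
|ΔE| = |-0.164 − (-1.392)| = 1.228 V

1.228 V


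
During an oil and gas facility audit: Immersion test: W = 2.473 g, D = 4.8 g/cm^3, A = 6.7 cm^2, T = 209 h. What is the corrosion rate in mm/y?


Apply the mm/y weight-loss relation: CR = 87600 * W / (D * A * T)
Numerator: 87600 * 2.473 = 216634.8
Denominator: 4.8 * 6.7 * 209 = 6721.44
CR = 216634.8 / 6721.44 = 32.230415 mm/y

32.230415 mm/y


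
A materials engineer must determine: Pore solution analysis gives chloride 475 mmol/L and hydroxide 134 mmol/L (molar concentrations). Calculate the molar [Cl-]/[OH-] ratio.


Threshold parameter = [Cl-] / [OH-] (molar basis; both in mmol/L, so units cancel)
Ratio = 475 / 134 = 3.54

3.54


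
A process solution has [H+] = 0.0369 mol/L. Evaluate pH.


pH = −log10[H+]
pH = −log10(0.0369) = 1.43

1.43


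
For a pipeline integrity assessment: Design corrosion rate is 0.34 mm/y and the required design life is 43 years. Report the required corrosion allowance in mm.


Corrosion allowance = CR × design life
CA = 0.34 * 43 = 14.62 mm

14.62 mm


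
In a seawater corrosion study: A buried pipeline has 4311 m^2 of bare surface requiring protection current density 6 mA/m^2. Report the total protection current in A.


I = area * current density, then convert mA → A (÷1000)
I = 4311 * 6 / 1000 = 25.87 A

25.87 A


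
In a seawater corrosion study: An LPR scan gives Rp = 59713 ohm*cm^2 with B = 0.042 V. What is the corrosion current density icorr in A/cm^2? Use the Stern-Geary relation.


Apply the Stern-Geary relation: icorr = B / Rp
icorr = 0.042 / 59713 = 7.034×10^-7 A/cm^2

7.034×10^-7 A/cm^2


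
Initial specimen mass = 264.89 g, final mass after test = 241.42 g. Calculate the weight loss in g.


Weight loss = initial − final
WL = 264.89 − 241.42 = 23.47 g

23.47 g


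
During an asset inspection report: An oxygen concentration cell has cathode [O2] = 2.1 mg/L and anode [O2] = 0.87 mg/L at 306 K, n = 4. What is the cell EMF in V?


Apply the Nernst concentration-cell relation: E = (RT/nF)*ln(C_cathode/C_anode)
RT/nF = 8.314*306/(4*96485) = 0.00659192 V
ln(2.1/0.87) = 0.8812
E = 0.00659192 * 0.8812 = 0.00581 V

0.00581 V


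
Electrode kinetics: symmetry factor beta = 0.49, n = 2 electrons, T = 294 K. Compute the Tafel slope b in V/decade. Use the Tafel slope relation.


Apply the Tafel slope relation: b = 2.303*R*T/(beta*n*F)
Numerator: 2.303 * 8.314 * 294 = 5629.26
Denominator: 0.49 * 2 * 96485 = 94555.3
b = 5629.26 / 94555.3 = 0.06 V/decade

0.06 V/decade


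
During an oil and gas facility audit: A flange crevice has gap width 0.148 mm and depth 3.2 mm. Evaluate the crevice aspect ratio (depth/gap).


Aspect ratio = depth / gap
Ratio = 3.2 / 0.148 = 21.6

21.6


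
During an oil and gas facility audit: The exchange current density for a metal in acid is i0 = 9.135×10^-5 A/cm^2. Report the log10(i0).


i0 = 9.135×10^-5 A/cm^2
log10(i0) = -4.039

-4.039


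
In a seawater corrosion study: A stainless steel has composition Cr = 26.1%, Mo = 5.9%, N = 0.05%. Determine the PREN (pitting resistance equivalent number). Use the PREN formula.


Apply the PREN formula: PREN = Cr + 3.3*Mo + 16*N
PREN = 26.1 + 3.3*5.9 + 16*0.05
PREN = 26.1 + 19.47 + 0.8 = 46.37

46.37


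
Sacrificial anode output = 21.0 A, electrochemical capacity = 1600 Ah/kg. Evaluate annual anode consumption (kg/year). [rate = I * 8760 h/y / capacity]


Annual consumption = current * hours per year / capacity
Rate = 21.0 * 8760 / 1600 = 115.0 kg/year

115.0 kg/year


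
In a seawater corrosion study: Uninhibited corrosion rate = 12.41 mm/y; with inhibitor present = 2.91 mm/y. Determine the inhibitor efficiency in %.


Apply the inhibitor-efficiency definition: IE = (CR_blank − CR_inh)/CR_blank × 100
IE = (12.41 − 2.91) / 12.41 × 100
IE = 9.5 / 12.41 × 100 = 76.6 %

76.6 %


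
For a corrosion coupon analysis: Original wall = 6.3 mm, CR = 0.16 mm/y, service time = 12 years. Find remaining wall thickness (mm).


Remaining wall = original − CR × time
t = 6.3 − 0.16*12 = 6.3 − 1.92 = 4.38 mm

4.38 mm


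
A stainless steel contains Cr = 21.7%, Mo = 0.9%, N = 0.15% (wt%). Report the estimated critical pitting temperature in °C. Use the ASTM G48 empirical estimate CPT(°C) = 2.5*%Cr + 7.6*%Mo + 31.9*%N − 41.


Apply the ASTM G48 empirical CPT estimate: CPT(°C) = 2.5*%Cr + 7.6*%Mo + 31.9*%N − 41
2.5*21.7 = 54.25; 7.6*0.9 = 6.84; 31.9*0.15 = 4.785
CPT = 54.25 + 6.84 + 4.785 − 41 = 24.875 °C
Rounded to 0.1 °C: CPT ≈ 24.9 °C

24.9 °C


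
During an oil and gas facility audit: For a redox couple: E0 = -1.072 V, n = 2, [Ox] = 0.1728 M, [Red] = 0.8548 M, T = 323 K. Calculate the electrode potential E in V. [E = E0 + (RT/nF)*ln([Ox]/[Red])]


Apply the Nernst equation: E = E0 + (RT/nF)*ln([Ox]/[Red])
Step 1: RT/nF = 8.314*323/(2*96485) = 0.01391627 V
Step 2: [Ox]/[Red] = 0.1728/0.8548 = 0.202153
Step 3: ln(0.202153) = -1.59873
Step 4: correction = 0.01391627 * -1.59873 = -0.022 V
E = -1.072 + -0.022 = -1.094 V

-1.094 V


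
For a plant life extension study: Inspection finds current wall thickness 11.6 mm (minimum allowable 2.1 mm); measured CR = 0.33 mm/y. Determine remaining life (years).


Apply the remaining-life relation: RL = (t_current − t_min) / CR
RL = (11.6 − 2.1) / 0.33 = 9.5 / 0.33 = 28.8 years

28.8 years


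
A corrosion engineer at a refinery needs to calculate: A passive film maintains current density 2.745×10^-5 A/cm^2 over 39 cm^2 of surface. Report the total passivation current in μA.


I = i_pass * A, then convert A → μA (×10^6)
I = 2.745×10^-5 * 39 * 10^6 = 1070.55 μA

1070.55 μA


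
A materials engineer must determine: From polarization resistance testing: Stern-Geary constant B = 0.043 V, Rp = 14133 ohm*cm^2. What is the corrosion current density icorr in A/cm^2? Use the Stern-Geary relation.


Apply the Stern-Geary relation: icorr = B / Rp
icorr = 0.043 / 14133 = 3.043×10^-6 A/cm^2

3.043×10^-6 A/cm^2


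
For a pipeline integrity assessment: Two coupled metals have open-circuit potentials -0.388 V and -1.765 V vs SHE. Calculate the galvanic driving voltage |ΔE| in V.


Driving voltage is the absolute potential difference.
|ΔE| = |-0.388 − (-1.765)| = 1.377 V

1.377 V


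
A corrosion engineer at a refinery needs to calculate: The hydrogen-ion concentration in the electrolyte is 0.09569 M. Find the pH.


pH = −log10[H+]
pH = −log10(0.09569) = 1.02

1.02


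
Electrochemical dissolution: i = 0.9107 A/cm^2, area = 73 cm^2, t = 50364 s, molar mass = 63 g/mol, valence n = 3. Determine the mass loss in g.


Apply Faraday's law: m = i*A*t*M / (n*F)
Total charge passed Q = i*A*t = 0.9107*73*50364 = 3348254.1204 C
m = Q*M/(n*F) = 3348254.1204*63/(3*96485) = 728.74889 g

728.74889 g


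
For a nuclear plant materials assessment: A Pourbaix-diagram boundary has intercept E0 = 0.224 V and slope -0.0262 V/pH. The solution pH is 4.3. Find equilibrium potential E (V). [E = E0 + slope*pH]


Apply the Pourbaix line equation: E = E0 + slope*pH
E = 0.224 + (-0.0262)*4.3 = 0.224 + (-0.11266) = 0.11134 V
Rounded to 4 decimal places: E = 0.1113 V

0.1113 V


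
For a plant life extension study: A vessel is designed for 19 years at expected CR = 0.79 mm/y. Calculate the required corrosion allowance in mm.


Corrosion allowance = CR × design life
CA = 0.79 * 19 = 15.01 mm

15.01 mm


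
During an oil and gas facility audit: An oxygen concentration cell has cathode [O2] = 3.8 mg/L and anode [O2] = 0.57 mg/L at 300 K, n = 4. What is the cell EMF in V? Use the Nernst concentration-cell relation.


Apply the Nernst concentration-cell relation: E = (RT/nF)*ln(C_cathode/C_anode)
RT/nF = 8.314*300/(4*96485) = 0.00646266 V
ln(3.8/0.57) = 1.89712
E = 0.00646266 * 1.89712 = 0.01226 V

0.01226 V


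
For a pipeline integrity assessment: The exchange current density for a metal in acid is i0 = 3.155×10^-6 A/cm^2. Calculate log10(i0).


i0 = 3.155×10^-6 A/cm^2
log10(i0) = -5.501

-5.501


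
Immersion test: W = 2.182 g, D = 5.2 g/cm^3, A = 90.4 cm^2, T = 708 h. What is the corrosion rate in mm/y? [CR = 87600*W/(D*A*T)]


Apply the mm/y weight-loss relation: CR = 87600 * W / (D * A * T)
Numerator: 87600 * 2.182 = 191143.2
Denominator: 5.2 * 90.4 * 708 = 332816.64
CR = 191143.2 / 332816.64 = 0.57432 mm/y

0.57432 mm/y


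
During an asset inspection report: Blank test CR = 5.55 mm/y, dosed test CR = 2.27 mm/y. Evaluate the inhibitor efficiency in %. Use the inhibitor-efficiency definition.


Apply the inhibitor-efficiency definition: IE = (CR_blank − CR_inh)/CR_blank × 100
IE = (5.55 − 2.27) / 5.55 × 100
IE = 3.28 / 5.55 × 100 = 59.1 %

59.1 %


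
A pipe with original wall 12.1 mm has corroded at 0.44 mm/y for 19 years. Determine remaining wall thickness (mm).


Remaining wall = original − CR × time
t = 12.1 − 0.44*19 = 12.1 − 8.36 = 3.74 mm

3.74 mm


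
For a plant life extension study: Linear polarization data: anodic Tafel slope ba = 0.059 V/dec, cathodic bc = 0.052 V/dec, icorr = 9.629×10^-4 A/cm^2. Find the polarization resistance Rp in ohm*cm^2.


Apply the Stern-Geary equation: Rp = ba*bc / (2.303*icorr*(ba+bc))
ba*bc = 0.059*0.052 = 0.003068
ba+bc = 0.111; 2.303*icorr*(ba+bc) = 2.303*9.629×10^-4*0.111 = 2.4614902×10^-4
Rp = 0.003068 / 2.4614902×10^-4 = 12.5 ohm*cm^2

12.5 ohm*cm^2


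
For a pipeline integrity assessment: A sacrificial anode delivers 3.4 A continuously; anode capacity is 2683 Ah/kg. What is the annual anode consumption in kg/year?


Annual consumption = current * hours per year / capacity
Rate = 3.4 * 8760 / 2683 = 11.1 kg/year

11.1 kg/year


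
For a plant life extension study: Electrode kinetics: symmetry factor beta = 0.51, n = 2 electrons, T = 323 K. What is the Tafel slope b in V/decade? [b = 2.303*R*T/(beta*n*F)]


Apply the Tafel slope relation: b = 2.303*R*T/(beta*n*F)
Numerator: 2.303 * 8.314 * 323 = 6184.53
Denominator: 0.51 * 2 * 96485 = 98414.7
b = 6184.53 / 98414.7 = 0.0628 V/decade

0.0628 V/decade


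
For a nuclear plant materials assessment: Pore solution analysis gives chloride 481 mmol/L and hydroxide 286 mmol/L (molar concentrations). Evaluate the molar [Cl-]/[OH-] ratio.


Threshold parameter = [Cl-] / [OH-] (molar basis; both in mmol/L, so units cancel)
Ratio = 481 / 286 = 1.68

1.68


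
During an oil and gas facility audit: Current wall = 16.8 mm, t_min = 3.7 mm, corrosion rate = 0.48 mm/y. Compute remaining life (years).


Apply the remaining-life relation: RL = (t_current − t_min) / CR
RL = (16.8 − 3.7) / 0.48 = 13.1 / 0.48 = 27.3 years

27.3 years


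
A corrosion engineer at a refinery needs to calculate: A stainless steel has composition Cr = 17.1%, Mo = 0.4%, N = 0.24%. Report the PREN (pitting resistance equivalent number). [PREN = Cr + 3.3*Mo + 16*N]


Apply the PREN formula: PREN = Cr + 3.3*Mo + 16*N
PREN = 17.1 + 3.3*0.4 + 16*0.24
PREN = 17.1 + 1.32 + 3.84 = 22.26

22.26


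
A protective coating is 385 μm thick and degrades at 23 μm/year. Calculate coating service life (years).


Service life = thickness / degradation rate
Life = 385 / 23 = 16.7 years

16.7 years


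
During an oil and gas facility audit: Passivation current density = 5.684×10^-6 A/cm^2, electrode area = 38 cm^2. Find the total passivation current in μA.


I = i_pass * A, then convert A → μA (×10^6)
I = 5.684×10^-6 * 38 * 10^6 = 215.99 μA

215.99 μA


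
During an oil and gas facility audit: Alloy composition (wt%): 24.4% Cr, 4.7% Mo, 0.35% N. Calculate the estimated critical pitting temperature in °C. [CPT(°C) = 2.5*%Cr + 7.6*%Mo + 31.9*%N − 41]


Apply the ASTM G48 empirical CPT estimate: CPT(°C) = 2.5*%Cr + 7.6*%Mo + 31.9*%N − 41
2.5*24.4 = 61; 7.6*4.7 = 35.72; 31.9*0.35 = 11.165
CPT = 61 + 35.72 + 11.165 − 41 = 66.885 °C
Rounded to 0.1 °C: CPT ≈ 66.9 °C

66.9 °C


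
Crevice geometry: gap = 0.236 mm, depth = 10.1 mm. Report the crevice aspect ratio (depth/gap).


Aspect ratio = depth / gap
Ratio = 10.1 / 0.236 = 42.8

42.8


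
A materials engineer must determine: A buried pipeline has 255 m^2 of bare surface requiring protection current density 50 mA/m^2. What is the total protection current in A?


I = area * current density, then convert mA → A (÷1000)
I = 255 * 50 / 1000 = 12.75 A

12.75 A


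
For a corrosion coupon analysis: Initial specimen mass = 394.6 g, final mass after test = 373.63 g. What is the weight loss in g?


Weight loss = initial − final
WL = 394.6 − 373.63 = 20.97 g

20.97 g


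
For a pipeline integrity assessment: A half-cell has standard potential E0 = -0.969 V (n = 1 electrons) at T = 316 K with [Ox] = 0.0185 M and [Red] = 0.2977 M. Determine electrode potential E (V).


Apply the Nernst equation: E = E0 + (RT/nF)*ln([Ox]/[Red])
Step 1: RT/nF = 8.314*316/(1*96485) = 0.02722935 V
Step 2: [Ox]/[Red] = 0.0185/0.2977 = 0.062143
Step 3: ln(0.062143) = -2.778317
Step 4: correction = 0.02722935 * -2.778317 = -0.076 V
E = -0.969 + -0.076 = -1.045 V

-1.045 V


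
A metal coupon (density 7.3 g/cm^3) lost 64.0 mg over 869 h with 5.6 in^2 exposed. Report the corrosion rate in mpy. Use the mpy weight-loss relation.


Apply the mpy weight-loss relation: CR = 534 * W / (D * A * T)
Numerator: 534 * 64.0 = 34176.0
Denominator: 7.3 * 5.6 * 869 = 35524.72
CR = 34176.0 / 35524.72 = 0.962 mpy

0.962 mpy


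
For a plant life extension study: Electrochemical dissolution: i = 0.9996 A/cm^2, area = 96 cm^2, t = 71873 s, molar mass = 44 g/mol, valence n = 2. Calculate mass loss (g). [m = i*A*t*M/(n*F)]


Apply Faraday's law: m = i*A*t*M / (n*F)
Total charge passed Q = i*A*t = 0.9996*96*71873 = 6897048.0768 C
m = Q*M/(n*F) = 6897048.0768*44/(2*96485) = 1572.6285 g

1572.6285 g


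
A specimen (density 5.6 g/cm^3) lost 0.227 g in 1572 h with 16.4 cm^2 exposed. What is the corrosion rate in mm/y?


Apply the mm/y weight-loss relation: CR = 87600 * W / (D * A * T)
Numerator: 87600 * 0.227 = 19885.2
Denominator: 5.6 * 16.4 * 1572 = 144372.48
CR = 19885.2 / 144372.48 = 0.137735 mm/y

0.137735 mm/y


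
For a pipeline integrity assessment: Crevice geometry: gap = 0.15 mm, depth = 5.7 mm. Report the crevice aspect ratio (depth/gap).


Aspect ratio = depth / gap
Ratio = 5.7 / 0.15 = 38.0

38.0


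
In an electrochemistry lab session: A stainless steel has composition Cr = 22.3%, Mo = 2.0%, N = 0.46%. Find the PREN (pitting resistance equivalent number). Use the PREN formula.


Apply the PREN formula: PREN = Cr + 3.3*Mo + 16*N
PREN = 22.3 + 3.3*2.0 + 16*0.46
PREN = 22.3 + 6.6 + 7.36 = 36.26

36.26


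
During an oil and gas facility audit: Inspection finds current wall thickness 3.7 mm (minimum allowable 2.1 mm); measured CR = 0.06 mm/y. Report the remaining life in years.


Apply the remaining-life relation: RL = (t_current − t_min) / CR
RL = (3.7 − 2.1) / 0.06 = 1.6 / 0.06 = 26.7 years

26.7 years


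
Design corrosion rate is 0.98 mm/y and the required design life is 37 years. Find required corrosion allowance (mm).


Corrosion allowance = CR × design life
CA = 0.98 * 37 = 36.26 mm

36.26 mm


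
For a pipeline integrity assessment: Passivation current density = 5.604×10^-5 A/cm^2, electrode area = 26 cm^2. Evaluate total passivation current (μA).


I = i_pass * A, then convert A → μA (×10^6)
I = 5.604×10^-5 * 26 * 10^6 = 1457.04 μA

1457.04 μA


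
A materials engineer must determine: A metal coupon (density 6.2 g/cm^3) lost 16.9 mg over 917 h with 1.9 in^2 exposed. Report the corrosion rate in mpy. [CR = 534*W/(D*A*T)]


Apply the mpy weight-loss relation: CR = 534 * W / (D * A * T)
Numerator: 534 * 16.9 = 9024.6
Denominator: 6.2 * 1.9 * 917 = 10802.26
CR = 9024.6 / 10802.26 = 0.835 mpy

0.835 mpy


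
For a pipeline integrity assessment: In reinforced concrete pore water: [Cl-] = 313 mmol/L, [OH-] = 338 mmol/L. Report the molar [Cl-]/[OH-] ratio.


Threshold parameter = [Cl-] / [OH-] (molar basis; both in mmol/L, so units cancel)
Ratio = 313 / 338 = 0.93

0.93


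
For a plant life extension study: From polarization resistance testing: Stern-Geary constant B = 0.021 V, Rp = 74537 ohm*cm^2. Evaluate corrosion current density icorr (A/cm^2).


Apply the Stern-Geary relation: icorr = B / Rp
icorr = 0.021 / 74537 = 2.817×10^-7 A/cm^2

2.817×10^-7 A/cm^2


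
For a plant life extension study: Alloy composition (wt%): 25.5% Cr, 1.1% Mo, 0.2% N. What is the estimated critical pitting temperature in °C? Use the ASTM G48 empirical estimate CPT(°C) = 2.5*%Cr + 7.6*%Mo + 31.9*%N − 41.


Apply the ASTM G48 empirical CPT estimate: CPT(°C) = 2.5*%Cr + 7.6*%Mo + 31.9*%N − 41
2.5*25.5 = 63.75; 7.6*1.1 = 8.36; 31.9*0.2 = 6.38
CPT = 63.75 + 8.36 + 6.38 − 41 = 37.49 °C
Rounded to 0.1 °C: CPT ≈ 37.5 °C

37.5 °C


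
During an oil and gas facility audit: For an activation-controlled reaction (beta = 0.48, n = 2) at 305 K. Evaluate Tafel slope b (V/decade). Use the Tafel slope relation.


Apply the Tafel slope relation: b = 2.303*R*T/(beta*n*F)
Numerator: 2.303 * 8.314 * 305 = 5839.88
Denominator: 0.48 * 2 * 96485 = 92625.6
b = 5839.88 / 92625.6 = 0.063 V/decade

0.063 V/decade


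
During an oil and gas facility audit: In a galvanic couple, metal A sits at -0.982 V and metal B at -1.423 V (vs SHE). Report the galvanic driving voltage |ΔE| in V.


Driving voltage is the absolute potential difference.
|ΔE| = |-0.982 − (-1.423)| = 0.441 V

0.441 V


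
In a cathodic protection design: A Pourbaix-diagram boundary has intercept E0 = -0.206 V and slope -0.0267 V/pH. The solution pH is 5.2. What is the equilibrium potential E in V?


Apply the Pourbaix line equation: E = E0 + slope*pH
E = -0.206 + (-0.0267)*5.2 = -0.206 + (-0.13884) = -0.34484 V
Rounded to 3 decimal places: E = -0.345 V

-0.345 V


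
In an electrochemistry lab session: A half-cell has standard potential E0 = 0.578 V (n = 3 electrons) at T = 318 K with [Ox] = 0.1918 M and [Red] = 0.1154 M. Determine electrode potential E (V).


Apply the Nernst equation: E = E0 + (RT/nF)*ln([Ox]/[Red])
Step 1: RT/nF = 8.314*318/(3*96485) = 0.0091339 V
Step 2: [Ox]/[Red] = 0.1918/0.1154 = 1.662045
Step 3: ln(1.662045) = 0.508049
Step 4: correction = 0.0091339 * 0.508049 = 0.0046 V
E = 0.578 + 0.0046 = 0.5826 V

0.5826 V


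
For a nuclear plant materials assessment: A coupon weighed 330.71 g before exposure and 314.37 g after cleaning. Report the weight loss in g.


Weight loss = initial − final
WL = 330.71 − 314.37 = 16.34 g

16.34 g


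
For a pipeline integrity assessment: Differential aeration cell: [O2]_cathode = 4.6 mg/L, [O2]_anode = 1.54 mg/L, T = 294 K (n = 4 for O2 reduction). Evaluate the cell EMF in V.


Apply the Nernst concentration-cell relation: E = (RT/nF)*ln(C_cathode/C_anode)
RT/nF = 8.314*294/(4*96485) = 0.00633341 V
ln(4.6/1.54) = 1.09427
E = 0.00633341 * 1.09427 = 0.00693 V

0.00693 V


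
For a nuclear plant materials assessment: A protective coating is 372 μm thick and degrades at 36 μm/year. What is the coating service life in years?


Service life = thickness / degradation rate
Life = 372 / 36 = 10.3 years

10.3 years


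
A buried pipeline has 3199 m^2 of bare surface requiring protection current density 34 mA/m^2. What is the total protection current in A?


I = area * current density, then convert mA → A (÷1000)
I = 3199 * 34 / 1000 = 108.77 A

108.77 A


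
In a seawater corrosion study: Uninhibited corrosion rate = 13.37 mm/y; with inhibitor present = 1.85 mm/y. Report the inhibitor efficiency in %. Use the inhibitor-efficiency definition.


Apply the inhibitor-efficiency definition: IE = (CR_blank − CR_inh)/CR_blank × 100
IE = (13.37 − 1.85) / 13.37 × 100
IE = 11.52 / 13.37 × 100 = 86.2 %

86.2 %


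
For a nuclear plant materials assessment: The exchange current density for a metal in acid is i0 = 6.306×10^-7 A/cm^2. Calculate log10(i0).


i0 = 6.306×10^-7 A/cm^2
log10(i0) = -6.2

-6.2


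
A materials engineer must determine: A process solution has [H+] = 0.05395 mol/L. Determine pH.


pH = −log10[H+]
pH = −log10(0.05395) = 1.27

1.27


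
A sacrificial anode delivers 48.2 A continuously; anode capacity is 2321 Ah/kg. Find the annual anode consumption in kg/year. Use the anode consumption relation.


Annual consumption = current * hours per year / capacity
Rate = 48.2 * 8760 / 2321 = 181.9 kg/year

181.9 kg/year


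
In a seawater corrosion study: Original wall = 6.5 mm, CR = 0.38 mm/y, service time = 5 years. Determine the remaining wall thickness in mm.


Remaining wall = original − CR × time
t = 6.5 − 0.38*5 = 6.5 − 1.9 = 4.6 mm

4.6 mm


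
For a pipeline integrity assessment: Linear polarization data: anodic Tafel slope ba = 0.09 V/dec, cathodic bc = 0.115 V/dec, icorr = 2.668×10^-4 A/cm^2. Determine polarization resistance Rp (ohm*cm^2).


Apply the Stern-Geary equation: Rp = ba*bc / (2.303*icorr*(ba+bc))
ba*bc = 0.09*0.115 = 0.01035
ba+bc = 0.205; 2.303*icorr*(ba+bc) = 2.303*2.668×10^-4*0.205 = 1.2596028×10^-4
Rp = 0.01035 / 1.2596028×10^-4 = 82.2 ohm*cm^2

82.2 ohm*cm^2


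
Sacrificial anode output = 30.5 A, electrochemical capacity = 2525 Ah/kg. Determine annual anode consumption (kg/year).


Annual consumption = current * hours per year / capacity
Rate = 30.5 * 8760 / 2525 = 105.8 kg/year

105.8 kg/year


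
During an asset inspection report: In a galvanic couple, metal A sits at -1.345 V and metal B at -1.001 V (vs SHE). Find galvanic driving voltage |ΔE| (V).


Driving voltage is the absolute potential difference.
|ΔE| = |-1.345 − (-1.001)| = 0.344 V

0.344 V


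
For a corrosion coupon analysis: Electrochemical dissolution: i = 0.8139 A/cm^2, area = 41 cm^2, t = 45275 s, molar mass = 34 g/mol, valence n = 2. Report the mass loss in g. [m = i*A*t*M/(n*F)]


Apply Faraday's law: m = i*A*t*M / (n*F)
Total charge passed Q = i*A*t = 0.8139*41*45275 = 1510822.2225 C
m = Q*M/(n*F) = 1510822.2225*34/(2*96485) = 266.1966 g

266.1966 g


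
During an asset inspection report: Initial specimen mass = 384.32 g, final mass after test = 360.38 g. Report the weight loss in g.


Weight loss = initial − final
WL = 384.32 − 360.38 = 23.94 g

23.94 g


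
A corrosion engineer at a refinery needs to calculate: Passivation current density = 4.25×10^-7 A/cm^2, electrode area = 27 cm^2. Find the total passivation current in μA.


I = i_pass * A, then convert A → μA (×10^6)
I = 4.25×10^-7 * 27 * 10^6 = 11.48 μA

11.48 μA


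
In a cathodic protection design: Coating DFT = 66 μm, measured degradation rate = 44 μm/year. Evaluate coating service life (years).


Service life = thickness / degradation rate
Life = 66 / 44 = 1.5 years

1.5 years


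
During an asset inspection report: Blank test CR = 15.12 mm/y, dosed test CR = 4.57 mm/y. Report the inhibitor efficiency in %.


Apply the inhibitor-efficiency definition: IE = (CR_blank − CR_inh)/CR_blank × 100
IE = (15.12 − 4.57) / 15.12 × 100
IE = 10.55 / 15.12 × 100 = 69.8 %

69.8 %


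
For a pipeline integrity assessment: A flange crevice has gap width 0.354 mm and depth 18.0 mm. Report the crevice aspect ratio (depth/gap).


Aspect ratio = depth / gap
Ratio = 18.0 / 0.354 = 50.8

50.8


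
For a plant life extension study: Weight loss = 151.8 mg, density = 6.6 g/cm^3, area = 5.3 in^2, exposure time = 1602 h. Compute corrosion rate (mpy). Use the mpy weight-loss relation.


Apply the mpy weight-loss relation: CR = 534 * W / (D * A * T)
Numerator: 534 * 151.8 = 81061.2
Denominator: 6.6 * 5.3 * 1602 = 56037.96
CR = 81061.2 / 56037.96 = 1.447 mpy

1.447 mpy


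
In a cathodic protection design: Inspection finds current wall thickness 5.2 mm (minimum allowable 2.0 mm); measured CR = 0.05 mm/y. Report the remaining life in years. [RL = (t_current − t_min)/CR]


Apply the remaining-life relation: RL = (t_current − t_min) / CR
RL = (5.2 − 2.0) / 0.05 = 3.2 / 0.05 = 64.0 years

64.0 years


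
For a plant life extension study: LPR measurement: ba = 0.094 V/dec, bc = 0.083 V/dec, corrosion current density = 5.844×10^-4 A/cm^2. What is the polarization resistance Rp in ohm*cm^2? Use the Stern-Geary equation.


Apply the Stern-Geary equation: Rp = ba*bc / (2.303*icorr*(ba+bc))
ba*bc = 0.094*0.083 = 0.007802
ba+bc = 0.177; 2.303*icorr*(ba+bc) = 2.303*5.844×10^-4*0.177 = 2.3821956×10^-4
Rp = 0.007802 / 2.3821956×10^-4 = 32.75 ohm*cm^2

32.75 ohm*cm^2


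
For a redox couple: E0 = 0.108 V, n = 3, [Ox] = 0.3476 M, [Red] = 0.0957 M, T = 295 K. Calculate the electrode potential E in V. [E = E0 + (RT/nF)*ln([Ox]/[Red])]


Apply the Nernst equation: E = E0 + (RT/nF)*ln([Ox]/[Red])
Step 1: RT/nF = 8.314*295/(3*96485) = 0.00847327 V
Step 2: [Ox]/[Red] = 0.3476/0.0957 = 3.632184
Step 3: ln(3.632184) = 1.289834
Step 4: correction = 0.00847327 * 1.289834 = 0.011 V
E = 0.108 + 0.011 = 0.119 V

0.119 V


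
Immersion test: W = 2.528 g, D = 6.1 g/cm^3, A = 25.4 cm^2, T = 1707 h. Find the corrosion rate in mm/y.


Apply the mm/y weight-loss relation: CR = 87600 * W / (D * A * T)
Numerator: 87600 * 2.528 = 221452.8
Denominator: 6.1 * 25.4 * 1707 = 264482.58
CR = 221452.8 / 264482.58 = 0.8373 mm/y

0.8373 mm/y


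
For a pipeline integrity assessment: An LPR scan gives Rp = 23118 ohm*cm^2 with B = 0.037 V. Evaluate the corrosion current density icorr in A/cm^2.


Apply the Stern-Geary relation: icorr = B / Rp
icorr = 0.037 / 23118 = 1.6×10^-6 A/cm^2

1.6×10^-6 A/cm^2


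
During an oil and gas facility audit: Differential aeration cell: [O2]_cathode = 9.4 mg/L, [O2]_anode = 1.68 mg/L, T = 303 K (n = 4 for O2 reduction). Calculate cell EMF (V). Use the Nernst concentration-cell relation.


Apply the Nernst concentration-cell relation: E = (RT/nF)*ln(C_cathode/C_anode)
RT/nF = 8.314*303/(4*96485) = 0.00652729 V
ln(9.4/1.68) = 1.72192
E = 0.00652729 * 1.72192 = 0.01124 V

0.01124 V


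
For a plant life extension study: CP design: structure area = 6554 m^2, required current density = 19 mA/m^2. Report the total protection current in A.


I = area * current density, then convert mA → A (÷1000)
I = 6554 * 19 / 1000 = 124.53 A

124.53 A


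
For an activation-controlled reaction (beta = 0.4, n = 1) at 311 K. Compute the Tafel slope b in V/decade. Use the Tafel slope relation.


Apply the Tafel slope relation: b = 2.303*R*T/(beta*n*F)
Numerator: 2.303 * 8.314 * 311 = 5954.76
Denominator: 0.4 * 1 * 96485 = 38594.0
b = 5954.76 / 38594.0 = 0.154 V/decade

0.154 V/decade


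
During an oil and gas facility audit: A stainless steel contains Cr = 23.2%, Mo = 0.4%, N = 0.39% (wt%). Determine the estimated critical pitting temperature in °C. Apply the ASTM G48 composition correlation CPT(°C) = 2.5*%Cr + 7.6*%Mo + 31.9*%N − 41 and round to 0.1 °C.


Apply the ASTM G48 empirical CPT estimate: CPT(°C) = 2.5*%Cr + 7.6*%Mo + 31.9*%N − 41
2.5*23.2 = 58; 7.6*0.4 = 3.04; 31.9*0.39 = 12.441
CPT = 58 + 3.04 + 12.441 − 41 = 32.481 °C
Rounded to 0.1 °C: CPT ≈ 32.5 °C

32.5 °C


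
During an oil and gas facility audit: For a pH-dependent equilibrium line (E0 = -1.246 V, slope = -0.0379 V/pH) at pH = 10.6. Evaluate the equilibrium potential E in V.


Apply the Pourbaix line equation: E = E0 + slope*pH
E = -1.246 + (-0.0379)*10.6 = -1.246 + (-0.40174) = -1.64774 V
Rounded to 4 decimal places: E = -1.6477 V

-1.6477 V


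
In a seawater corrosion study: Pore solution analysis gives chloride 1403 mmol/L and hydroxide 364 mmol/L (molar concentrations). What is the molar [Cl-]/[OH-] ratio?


Threshold parameter = [Cl-] / [OH-] (molar basis; both in mmol/L, so units cancel)
Ratio = 1403 / 364 = 3.85

3.85


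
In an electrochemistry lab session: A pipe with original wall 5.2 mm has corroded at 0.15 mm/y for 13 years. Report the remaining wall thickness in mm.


Remaining wall = original − CR × time
t = 5.2 − 0.15*13 = 5.2 − 1.95 = 3.25 mm

3.25 mm


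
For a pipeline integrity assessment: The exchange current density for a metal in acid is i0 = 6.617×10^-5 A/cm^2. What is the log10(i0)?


i0 = 6.617×10^-5 A/cm^2
log10(i0) = -4.179

-4.179


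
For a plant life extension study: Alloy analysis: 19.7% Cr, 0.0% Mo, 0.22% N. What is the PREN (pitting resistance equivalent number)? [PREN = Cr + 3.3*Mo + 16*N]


Apply the PREN formula: PREN = Cr + 3.3*Mo + 16*N
PREN = 19.7 + 3.3*0.0 + 16*0.22
PREN = 19.7 + 0.0 + 3.52 = 23.22

23.22


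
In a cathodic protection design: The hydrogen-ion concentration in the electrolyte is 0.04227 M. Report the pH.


pH = −log10[H+]
pH = −log10(0.04227) = 1.37

1.37


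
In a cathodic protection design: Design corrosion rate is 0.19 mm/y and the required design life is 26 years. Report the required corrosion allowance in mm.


Corrosion allowance = CR × design life
CA = 0.19 * 26 = 4.94 mm

4.94 mm


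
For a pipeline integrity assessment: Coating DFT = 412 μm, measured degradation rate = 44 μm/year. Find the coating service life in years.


Service life = thickness / degradation rate
Life = 412 / 44 = 9.4 years

9.4 years


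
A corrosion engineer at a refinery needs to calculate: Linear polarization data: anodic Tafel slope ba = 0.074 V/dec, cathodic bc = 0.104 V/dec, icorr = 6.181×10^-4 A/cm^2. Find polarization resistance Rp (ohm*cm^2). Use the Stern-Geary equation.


Apply the Stern-Geary equation: Rp = ba*bc / (2.303*icorr*(ba+bc))
ba*bc = 0.074*0.104 = 0.007696
ba+bc = 0.178; 2.303*icorr*(ba+bc) = 2.303*6.181×10^-4*0.178 = 2.5338021×10^-4
Rp = 0.007696 / 2.5338021×10^-4 = 30.37 ohm*cm^2

30.37 ohm*cm^2


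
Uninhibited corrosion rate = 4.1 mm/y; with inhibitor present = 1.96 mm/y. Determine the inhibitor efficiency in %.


Apply the inhibitor-efficiency definition: IE = (CR_blank − CR_inh)/CR_blank × 100
IE = (4.1 − 1.96) / 4.1 × 100
IE = 2.14 / 4.1 × 100 = 52.2 %

52.2 %


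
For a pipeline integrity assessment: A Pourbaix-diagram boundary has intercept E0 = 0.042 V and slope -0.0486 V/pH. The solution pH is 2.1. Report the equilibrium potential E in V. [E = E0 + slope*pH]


Apply the Pourbaix line equation: E = E0 + slope*pH
E = 0.042 + (-0.0486)*2.1 = 0.042 + (-0.10206) = -0.06006 V
Rounded to 4 decimal places: E = -0.0601 V

-0.0601 V


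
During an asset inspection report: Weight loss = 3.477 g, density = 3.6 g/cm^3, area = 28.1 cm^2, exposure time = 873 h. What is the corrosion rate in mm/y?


Apply the mm/y weight-loss relation: CR = 87600 * W / (D * A * T)
Numerator: 87600 * 3.477 = 304585.2
Denominator: 3.6 * 28.1 * 873 = 88312.68
CR = 304585.2 / 88312.68 = 3.44894 mm/y

3.44894 mm/y


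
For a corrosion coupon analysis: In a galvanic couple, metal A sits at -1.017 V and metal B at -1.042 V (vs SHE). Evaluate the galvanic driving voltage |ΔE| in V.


Driving voltage is the absolute potential difference.
|ΔE| = |-1.017 − (-1.042)| = 0.025 V

0.025 V


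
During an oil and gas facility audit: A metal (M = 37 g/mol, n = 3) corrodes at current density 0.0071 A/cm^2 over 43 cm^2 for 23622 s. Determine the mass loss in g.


Apply Faraday's law: m = i*A*t*M / (n*F)
Total charge passed Q = i*A*t = 0.0071*43*23622 = 7211.7966 C
m = Q*M/(n*F) = 7211.7966*37/(3*96485) = 0.922 g

0.922 g


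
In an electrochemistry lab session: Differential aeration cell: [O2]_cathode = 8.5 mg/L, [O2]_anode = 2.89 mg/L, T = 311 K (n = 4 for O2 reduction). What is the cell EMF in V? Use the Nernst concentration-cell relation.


Apply the Nernst concentration-cell relation: E = (RT/nF)*ln(C_cathode/C_anode)
RT/nF = 8.314*311/(4*96485) = 0.00669963 V
ln(8.5/2.89) = 1.07881
E = 0.00669963 * 1.07881 = 0.00723 V

0.00723 V


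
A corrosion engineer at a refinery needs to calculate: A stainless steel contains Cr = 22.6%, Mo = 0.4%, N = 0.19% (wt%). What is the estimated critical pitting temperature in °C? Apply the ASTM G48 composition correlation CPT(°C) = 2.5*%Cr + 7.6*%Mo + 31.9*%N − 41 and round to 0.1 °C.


Apply the ASTM G48 empirical CPT estimate: CPT(°C) = 2.5*%Cr + 7.6*%Mo + 31.9*%N − 41
2.5*22.6 = 56.5; 7.6*0.4 = 3.04; 31.9*0.19 = 6.061
CPT = 56.5 + 3.04 + 6.061 − 41 = 24.601 °C
Rounded to 0.1 °C: CPT ≈ 24.6 °C

24.6 °C


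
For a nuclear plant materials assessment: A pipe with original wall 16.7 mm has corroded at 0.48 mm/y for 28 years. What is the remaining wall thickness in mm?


Remaining wall = original − CR × time
t = 16.7 − 0.48*28 = 16.7 − 13.44 = 3.26 mm

3.26 mm


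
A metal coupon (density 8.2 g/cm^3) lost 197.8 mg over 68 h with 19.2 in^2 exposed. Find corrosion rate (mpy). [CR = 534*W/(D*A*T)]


Apply the mpy weight-loss relation: CR = 534 * W / (D * A * T)
Numerator: 534 * 197.8 = 105625.2
Denominator: 8.2 * 19.2 * 68 = 10705.92
CR = 105625.2 / 10705.92 = 9.86606 mpy

9.86606 mpy


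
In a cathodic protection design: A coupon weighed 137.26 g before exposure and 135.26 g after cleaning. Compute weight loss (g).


Weight loss = initial − final
WL = 137.26 − 135.26 = 2.0 g

2.0 g


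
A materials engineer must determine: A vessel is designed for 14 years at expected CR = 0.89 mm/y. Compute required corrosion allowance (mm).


Corrosion allowance = CR × design life
CA = 0.89 * 14 = 12.46 mm

12.46 mm


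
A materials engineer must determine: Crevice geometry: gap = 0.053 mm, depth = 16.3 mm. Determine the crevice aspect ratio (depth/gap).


Aspect ratio = depth / gap
Ratio = 16.3 / 0.053 = 307.5

307.5


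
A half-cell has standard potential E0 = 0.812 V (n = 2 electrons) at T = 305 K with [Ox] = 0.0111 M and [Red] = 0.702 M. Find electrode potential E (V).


Apply the Nernst equation: E = E0 + (RT/nF)*ln([Ox]/[Red])
Step 1: RT/nF = 8.314*305/(2*96485) = 0.01314075 V
Step 2: [Ox]/[Red] = 0.0111/0.702 = 0.015812
Step 3: ln(0.015812) = -4.146986
Step 4: correction = 0.01314075 * -4.146986 = -0.0545 V
E = 0.812 + -0.0545 = 0.7575 V

0.7575 V


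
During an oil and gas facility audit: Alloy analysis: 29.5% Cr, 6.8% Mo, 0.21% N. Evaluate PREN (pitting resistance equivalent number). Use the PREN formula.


Apply the PREN formula: PREN = Cr + 3.3*Mo + 16*N
PREN = 29.5 + 3.3*6.8 + 16*0.21
PREN = 29.5 + 22.44 + 3.36 = 55.3

55.3


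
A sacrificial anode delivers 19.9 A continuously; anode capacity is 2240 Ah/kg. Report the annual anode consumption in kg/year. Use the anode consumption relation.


Annual consumption = current * hours per year / capacity
Rate = 19.9 * 8760 / 2240 = 77.8 kg/year

77.8 kg/year


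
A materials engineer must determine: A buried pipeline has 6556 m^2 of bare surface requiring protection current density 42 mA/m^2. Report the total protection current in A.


I = area * current density, then convert mA → A (÷1000)
I = 6556 * 42 / 1000 = 275.35 A

275.35 A


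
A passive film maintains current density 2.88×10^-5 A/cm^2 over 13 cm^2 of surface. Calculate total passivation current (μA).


I = i_pass * A, then convert A → μA (×10^6)
I = 2.88×10^-5 * 13 * 10^6 = 374.4 μA

374.4 μA


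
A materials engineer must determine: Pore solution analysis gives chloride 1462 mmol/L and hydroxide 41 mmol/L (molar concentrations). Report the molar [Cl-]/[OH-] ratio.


Threshold parameter = [Cl-] / [OH-] (molar basis; both in mmol/L, so units cancel)
Ratio = 1462 / 41 = 35.66

35.66


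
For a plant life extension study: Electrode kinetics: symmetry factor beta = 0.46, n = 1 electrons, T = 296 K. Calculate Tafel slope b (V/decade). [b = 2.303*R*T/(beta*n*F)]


Apply the Tafel slope relation: b = 2.303*R*T/(beta*n*F)
Numerator: 2.303 * 8.314 * 296 = 5667.55
Denominator: 0.46 * 1 * 96485 = 44383.1
b = 5667.55 / 44383.1 = 0.128 V/decade

0.128 V/decade


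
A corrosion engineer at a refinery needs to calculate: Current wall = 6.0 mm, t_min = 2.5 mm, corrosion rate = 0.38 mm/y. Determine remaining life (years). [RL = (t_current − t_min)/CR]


Apply the remaining-life relation: RL = (t_current − t_min) / CR
RL = (6.0 − 2.5) / 0.38 = 3.5 / 0.38 = 9.2 years

9.2 years


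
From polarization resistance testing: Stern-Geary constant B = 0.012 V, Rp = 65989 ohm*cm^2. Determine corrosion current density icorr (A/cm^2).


Apply the Stern-Geary relation: icorr = B / Rp
icorr = 0.012 / 65989 = 1.818×10^-7 A/cm^2

1.818×10^-7 A/cm^2


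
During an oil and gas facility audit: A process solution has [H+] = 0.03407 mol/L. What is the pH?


pH = −log10[H+]
pH = −log10(0.03407) = 1.47

1.47
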